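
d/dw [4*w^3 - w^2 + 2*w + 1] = 12*w^2 - 2*w + 2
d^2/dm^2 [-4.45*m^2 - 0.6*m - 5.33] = -8.90000000000000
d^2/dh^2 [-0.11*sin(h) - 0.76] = 0.11*sin(h)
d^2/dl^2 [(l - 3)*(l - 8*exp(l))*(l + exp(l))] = -7*l^2*exp(l) - 32*l*exp(2*l) - 7*l*exp(l) + 6*l + 64*exp(2*l) + 28*exp(l) - 6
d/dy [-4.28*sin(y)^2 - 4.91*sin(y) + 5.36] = -(8.56*sin(y) + 4.91)*cos(y)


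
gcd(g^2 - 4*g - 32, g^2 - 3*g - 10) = 1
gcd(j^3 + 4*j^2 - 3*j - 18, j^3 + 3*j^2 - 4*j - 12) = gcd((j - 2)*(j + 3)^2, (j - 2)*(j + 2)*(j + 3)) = j^2 + j - 6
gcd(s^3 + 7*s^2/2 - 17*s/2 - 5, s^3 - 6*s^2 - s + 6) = 1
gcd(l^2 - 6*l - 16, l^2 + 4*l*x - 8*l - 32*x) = l - 8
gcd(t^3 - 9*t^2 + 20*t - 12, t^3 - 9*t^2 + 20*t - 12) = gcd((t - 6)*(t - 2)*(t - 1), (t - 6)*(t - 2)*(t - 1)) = t^3 - 9*t^2 + 20*t - 12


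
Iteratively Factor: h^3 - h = (h)*(h^2 - 1) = h*(h - 1)*(h + 1)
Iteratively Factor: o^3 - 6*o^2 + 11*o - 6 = (o - 2)*(o^2 - 4*o + 3) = (o - 2)*(o - 1)*(o - 3)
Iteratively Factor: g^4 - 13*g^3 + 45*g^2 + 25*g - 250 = (g - 5)*(g^3 - 8*g^2 + 5*g + 50) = (g - 5)*(g + 2)*(g^2 - 10*g + 25) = (g - 5)^2*(g + 2)*(g - 5)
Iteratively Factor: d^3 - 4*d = (d - 2)*(d^2 + 2*d) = (d - 2)*(d + 2)*(d)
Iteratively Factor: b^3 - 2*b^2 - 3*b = (b - 3)*(b^2 + b) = b*(b - 3)*(b + 1)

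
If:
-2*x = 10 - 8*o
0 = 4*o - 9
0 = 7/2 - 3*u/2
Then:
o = 9/4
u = 7/3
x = 4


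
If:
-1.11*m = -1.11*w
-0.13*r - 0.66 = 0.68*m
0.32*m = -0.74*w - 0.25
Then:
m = -0.24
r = -3.84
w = -0.24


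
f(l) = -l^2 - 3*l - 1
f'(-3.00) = 3.00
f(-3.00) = -1.00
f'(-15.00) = 27.00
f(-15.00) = -181.00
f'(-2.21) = 1.42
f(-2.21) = 0.75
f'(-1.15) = -0.70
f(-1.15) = 1.13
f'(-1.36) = -0.28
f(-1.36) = 1.23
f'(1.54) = -6.08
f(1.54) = -7.99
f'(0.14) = -3.28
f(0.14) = -1.44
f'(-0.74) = -1.52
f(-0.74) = 0.67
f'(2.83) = -8.66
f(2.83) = -17.50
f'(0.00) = -3.00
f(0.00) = -1.00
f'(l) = -2*l - 3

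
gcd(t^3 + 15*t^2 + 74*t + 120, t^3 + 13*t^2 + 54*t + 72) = t^2 + 10*t + 24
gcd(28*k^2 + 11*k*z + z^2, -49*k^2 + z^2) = 7*k + z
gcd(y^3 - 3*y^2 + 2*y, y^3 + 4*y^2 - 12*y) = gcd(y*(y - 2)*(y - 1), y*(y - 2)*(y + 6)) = y^2 - 2*y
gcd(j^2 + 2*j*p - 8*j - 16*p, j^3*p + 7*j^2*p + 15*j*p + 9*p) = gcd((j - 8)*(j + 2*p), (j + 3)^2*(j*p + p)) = 1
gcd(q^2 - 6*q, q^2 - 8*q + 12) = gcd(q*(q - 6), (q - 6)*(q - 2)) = q - 6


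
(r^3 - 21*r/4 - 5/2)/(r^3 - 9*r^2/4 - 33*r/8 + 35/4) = 2*(2*r + 1)/(4*r - 7)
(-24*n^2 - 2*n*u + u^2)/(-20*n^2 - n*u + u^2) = (-6*n + u)/(-5*n + u)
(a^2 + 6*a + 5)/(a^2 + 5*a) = (a + 1)/a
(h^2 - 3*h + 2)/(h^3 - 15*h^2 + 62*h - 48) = (h - 2)/(h^2 - 14*h + 48)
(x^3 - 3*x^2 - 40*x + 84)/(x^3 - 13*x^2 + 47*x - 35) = (x^2 + 4*x - 12)/(x^2 - 6*x + 5)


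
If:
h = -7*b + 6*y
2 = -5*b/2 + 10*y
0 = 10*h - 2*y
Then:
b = 116/555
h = 28/555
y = 28/111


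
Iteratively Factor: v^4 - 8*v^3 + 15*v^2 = (v)*(v^3 - 8*v^2 + 15*v) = v*(v - 5)*(v^2 - 3*v) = v*(v - 5)*(v - 3)*(v)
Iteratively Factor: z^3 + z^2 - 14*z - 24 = (z - 4)*(z^2 + 5*z + 6) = (z - 4)*(z + 3)*(z + 2)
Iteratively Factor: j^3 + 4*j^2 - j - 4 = (j - 1)*(j^2 + 5*j + 4) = (j - 1)*(j + 1)*(j + 4)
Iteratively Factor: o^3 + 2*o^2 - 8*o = (o + 4)*(o^2 - 2*o) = o*(o + 4)*(o - 2)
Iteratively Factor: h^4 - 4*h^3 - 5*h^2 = (h)*(h^3 - 4*h^2 - 5*h) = h^2*(h^2 - 4*h - 5) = h^2*(h - 5)*(h + 1)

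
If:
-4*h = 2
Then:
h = -1/2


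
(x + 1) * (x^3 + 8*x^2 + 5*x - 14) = x^4 + 9*x^3 + 13*x^2 - 9*x - 14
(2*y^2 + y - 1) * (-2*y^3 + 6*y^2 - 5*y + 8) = -4*y^5 + 10*y^4 - 2*y^3 + 5*y^2 + 13*y - 8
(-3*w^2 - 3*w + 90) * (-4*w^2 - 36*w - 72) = 12*w^4 + 120*w^3 - 36*w^2 - 3024*w - 6480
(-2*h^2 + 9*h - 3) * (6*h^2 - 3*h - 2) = -12*h^4 + 60*h^3 - 41*h^2 - 9*h + 6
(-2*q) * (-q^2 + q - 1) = 2*q^3 - 2*q^2 + 2*q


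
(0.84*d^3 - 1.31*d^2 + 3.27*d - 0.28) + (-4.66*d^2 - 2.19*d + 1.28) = 0.84*d^3 - 5.97*d^2 + 1.08*d + 1.0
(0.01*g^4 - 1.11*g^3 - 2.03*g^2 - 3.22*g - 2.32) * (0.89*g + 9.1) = 0.0089*g^5 - 0.8969*g^4 - 11.9077*g^3 - 21.3388*g^2 - 31.3668*g - 21.112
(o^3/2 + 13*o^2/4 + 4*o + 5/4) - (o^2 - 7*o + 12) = o^3/2 + 9*o^2/4 + 11*o - 43/4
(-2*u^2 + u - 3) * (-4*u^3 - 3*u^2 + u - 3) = 8*u^5 + 2*u^4 + 7*u^3 + 16*u^2 - 6*u + 9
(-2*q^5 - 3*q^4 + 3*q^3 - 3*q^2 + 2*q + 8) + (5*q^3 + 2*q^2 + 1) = -2*q^5 - 3*q^4 + 8*q^3 - q^2 + 2*q + 9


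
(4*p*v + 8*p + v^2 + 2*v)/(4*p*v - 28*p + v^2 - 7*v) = (v + 2)/(v - 7)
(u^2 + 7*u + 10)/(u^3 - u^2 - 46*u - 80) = 1/(u - 8)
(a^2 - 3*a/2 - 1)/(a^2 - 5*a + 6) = (a + 1/2)/(a - 3)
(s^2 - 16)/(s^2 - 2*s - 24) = (s - 4)/(s - 6)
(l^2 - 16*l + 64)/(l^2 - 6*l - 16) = (l - 8)/(l + 2)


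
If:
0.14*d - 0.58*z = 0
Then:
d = 4.14285714285714*z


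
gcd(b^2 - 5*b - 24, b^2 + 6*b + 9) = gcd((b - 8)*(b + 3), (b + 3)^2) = b + 3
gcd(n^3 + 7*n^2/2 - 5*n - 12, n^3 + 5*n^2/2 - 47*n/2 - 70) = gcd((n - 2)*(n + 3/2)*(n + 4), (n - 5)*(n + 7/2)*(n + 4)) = n + 4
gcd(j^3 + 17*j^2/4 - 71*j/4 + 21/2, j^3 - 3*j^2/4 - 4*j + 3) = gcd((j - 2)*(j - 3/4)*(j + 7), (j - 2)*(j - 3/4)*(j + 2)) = j^2 - 11*j/4 + 3/2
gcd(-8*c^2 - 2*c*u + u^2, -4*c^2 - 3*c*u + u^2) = -4*c + u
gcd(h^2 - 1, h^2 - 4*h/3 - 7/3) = h + 1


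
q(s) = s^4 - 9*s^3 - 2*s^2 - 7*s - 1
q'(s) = 4*s^3 - 27*s^2 - 4*s - 7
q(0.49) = -5.91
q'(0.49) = -14.97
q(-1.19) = 21.67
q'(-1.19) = -47.22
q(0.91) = -15.12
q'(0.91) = -29.98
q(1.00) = -18.00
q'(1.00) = -34.00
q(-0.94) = 12.07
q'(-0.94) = -30.42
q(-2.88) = 286.36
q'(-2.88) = -314.98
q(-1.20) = 22.15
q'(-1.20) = -47.99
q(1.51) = -41.92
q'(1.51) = -60.83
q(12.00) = 4811.00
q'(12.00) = 2969.00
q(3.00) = -202.00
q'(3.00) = -154.00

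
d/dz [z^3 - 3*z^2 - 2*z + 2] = 3*z^2 - 6*z - 2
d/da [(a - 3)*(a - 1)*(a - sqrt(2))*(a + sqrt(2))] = 4*a^3 - 12*a^2 + 2*a + 8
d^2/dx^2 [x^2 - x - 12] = 2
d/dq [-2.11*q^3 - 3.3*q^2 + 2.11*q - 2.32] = -6.33*q^2 - 6.6*q + 2.11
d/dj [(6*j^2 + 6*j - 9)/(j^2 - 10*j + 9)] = 6*(-11*j^2 + 21*j - 6)/(j^4 - 20*j^3 + 118*j^2 - 180*j + 81)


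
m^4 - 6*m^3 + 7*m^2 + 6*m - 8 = (m - 4)*(m - 2)*(m - 1)*(m + 1)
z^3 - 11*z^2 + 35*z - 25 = (z - 5)^2*(z - 1)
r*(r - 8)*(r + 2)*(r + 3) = r^4 - 3*r^3 - 34*r^2 - 48*r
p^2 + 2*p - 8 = (p - 2)*(p + 4)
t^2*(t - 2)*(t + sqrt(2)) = t^4 - 2*t^3 + sqrt(2)*t^3 - 2*sqrt(2)*t^2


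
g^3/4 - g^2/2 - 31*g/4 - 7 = (g/4 + 1)*(g - 7)*(g + 1)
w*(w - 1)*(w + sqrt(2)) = w^3 - w^2 + sqrt(2)*w^2 - sqrt(2)*w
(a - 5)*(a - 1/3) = a^2 - 16*a/3 + 5/3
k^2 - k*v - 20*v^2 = (k - 5*v)*(k + 4*v)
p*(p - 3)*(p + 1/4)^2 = p^4 - 5*p^3/2 - 23*p^2/16 - 3*p/16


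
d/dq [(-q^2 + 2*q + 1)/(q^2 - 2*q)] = 2*(1 - q)/(q^2*(q^2 - 4*q + 4))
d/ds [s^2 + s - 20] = 2*s + 1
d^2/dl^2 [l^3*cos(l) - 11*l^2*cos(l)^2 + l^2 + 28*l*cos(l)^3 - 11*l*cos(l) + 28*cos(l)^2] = -l^3*cos(l) - 6*l^2*sin(l) + 22*l^2*cos(2*l) + 44*l*sin(2*l) - 4*l*cos(l) - 63*l*cos(3*l) - 20*sin(l) - 42*sin(3*l) - 67*cos(2*l) - 9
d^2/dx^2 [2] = 0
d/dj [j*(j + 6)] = 2*j + 6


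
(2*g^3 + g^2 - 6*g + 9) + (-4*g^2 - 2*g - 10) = 2*g^3 - 3*g^2 - 8*g - 1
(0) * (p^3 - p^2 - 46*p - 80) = 0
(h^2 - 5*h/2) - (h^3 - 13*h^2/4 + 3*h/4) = -h^3 + 17*h^2/4 - 13*h/4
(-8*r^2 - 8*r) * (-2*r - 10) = 16*r^3 + 96*r^2 + 80*r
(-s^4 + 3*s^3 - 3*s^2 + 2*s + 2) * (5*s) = -5*s^5 + 15*s^4 - 15*s^3 + 10*s^2 + 10*s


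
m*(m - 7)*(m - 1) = m^3 - 8*m^2 + 7*m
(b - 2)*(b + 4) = b^2 + 2*b - 8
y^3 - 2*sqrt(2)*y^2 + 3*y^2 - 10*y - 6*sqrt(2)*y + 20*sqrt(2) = (y - 2)*(y + 5)*(y - 2*sqrt(2))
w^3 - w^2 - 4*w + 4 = (w - 2)*(w - 1)*(w + 2)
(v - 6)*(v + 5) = v^2 - v - 30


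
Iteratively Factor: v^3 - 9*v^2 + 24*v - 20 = (v - 5)*(v^2 - 4*v + 4) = (v - 5)*(v - 2)*(v - 2)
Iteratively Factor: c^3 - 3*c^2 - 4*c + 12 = (c + 2)*(c^2 - 5*c + 6) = (c - 3)*(c + 2)*(c - 2)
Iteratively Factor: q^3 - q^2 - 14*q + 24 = (q - 2)*(q^2 + q - 12) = (q - 3)*(q - 2)*(q + 4)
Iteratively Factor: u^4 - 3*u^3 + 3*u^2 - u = (u - 1)*(u^3 - 2*u^2 + u) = (u - 1)^2*(u^2 - u) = u*(u - 1)^2*(u - 1)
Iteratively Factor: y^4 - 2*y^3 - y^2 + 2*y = (y - 2)*(y^3 - y) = y*(y - 2)*(y^2 - 1) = y*(y - 2)*(y + 1)*(y - 1)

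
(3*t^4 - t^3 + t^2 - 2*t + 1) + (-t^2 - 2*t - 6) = 3*t^4 - t^3 - 4*t - 5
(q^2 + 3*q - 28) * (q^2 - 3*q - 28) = q^4 - 65*q^2 + 784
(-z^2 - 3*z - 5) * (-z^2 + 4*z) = z^4 - z^3 - 7*z^2 - 20*z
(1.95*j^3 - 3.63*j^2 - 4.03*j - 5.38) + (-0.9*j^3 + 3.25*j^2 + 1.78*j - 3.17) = 1.05*j^3 - 0.38*j^2 - 2.25*j - 8.55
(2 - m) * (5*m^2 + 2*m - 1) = -5*m^3 + 8*m^2 + 5*m - 2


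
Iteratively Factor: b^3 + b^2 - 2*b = (b + 2)*(b^2 - b) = b*(b + 2)*(b - 1)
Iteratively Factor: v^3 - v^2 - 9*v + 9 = (v - 1)*(v^2 - 9) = (v - 3)*(v - 1)*(v + 3)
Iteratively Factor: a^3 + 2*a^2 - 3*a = (a + 3)*(a^2 - a) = (a - 1)*(a + 3)*(a)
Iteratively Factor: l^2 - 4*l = (l - 4)*(l)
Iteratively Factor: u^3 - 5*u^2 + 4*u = (u - 4)*(u^2 - u) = (u - 4)*(u - 1)*(u)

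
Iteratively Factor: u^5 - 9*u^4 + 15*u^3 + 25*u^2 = (u)*(u^4 - 9*u^3 + 15*u^2 + 25*u) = u*(u + 1)*(u^3 - 10*u^2 + 25*u) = u*(u - 5)*(u + 1)*(u^2 - 5*u) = u^2*(u - 5)*(u + 1)*(u - 5)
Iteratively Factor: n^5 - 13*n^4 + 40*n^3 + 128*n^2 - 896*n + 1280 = (n - 4)*(n^4 - 9*n^3 + 4*n^2 + 144*n - 320) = (n - 4)^2*(n^3 - 5*n^2 - 16*n + 80) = (n - 4)^3*(n^2 - n - 20) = (n - 5)*(n - 4)^3*(n + 4)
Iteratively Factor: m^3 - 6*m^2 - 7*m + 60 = (m - 4)*(m^2 - 2*m - 15) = (m - 4)*(m + 3)*(m - 5)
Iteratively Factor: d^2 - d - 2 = (d - 2)*(d + 1)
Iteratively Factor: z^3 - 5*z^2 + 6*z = (z)*(z^2 - 5*z + 6) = z*(z - 2)*(z - 3)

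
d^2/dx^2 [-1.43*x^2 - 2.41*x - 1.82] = -2.86000000000000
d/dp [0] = 0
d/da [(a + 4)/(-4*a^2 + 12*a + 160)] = (-a^2 + 3*a + (a + 4)*(2*a - 3) + 40)/(4*(-a^2 + 3*a + 40)^2)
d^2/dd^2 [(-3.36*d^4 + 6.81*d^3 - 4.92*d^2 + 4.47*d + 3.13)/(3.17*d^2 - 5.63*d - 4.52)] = (-67.528608*d^6 + 359.797536*d^5 - 350.14896*d^4 - 826.976688*d^3 - 18.2208179999996*d^2 + 883.905294*d - 140.418302)/(31.855013*d^6 - 169.725921*d^5 + 165.174435*d^4 + 305.559805*d^3 - 235.51686*d^2 - 345.069456*d - 92.345408)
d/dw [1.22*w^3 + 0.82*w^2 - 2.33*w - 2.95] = 3.66*w^2 + 1.64*w - 2.33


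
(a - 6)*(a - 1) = a^2 - 7*a + 6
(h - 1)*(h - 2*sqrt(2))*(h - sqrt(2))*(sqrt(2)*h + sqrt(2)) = sqrt(2)*h^4 - 6*h^3 + 3*sqrt(2)*h^2 + 6*h - 4*sqrt(2)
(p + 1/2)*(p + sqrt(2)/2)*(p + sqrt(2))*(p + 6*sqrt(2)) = p^4 + p^3/2 + 15*sqrt(2)*p^3/2 + 15*sqrt(2)*p^2/4 + 19*p^2 + 6*sqrt(2)*p + 19*p/2 + 3*sqrt(2)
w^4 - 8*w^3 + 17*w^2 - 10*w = w*(w - 5)*(w - 2)*(w - 1)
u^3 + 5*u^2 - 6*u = u*(u - 1)*(u + 6)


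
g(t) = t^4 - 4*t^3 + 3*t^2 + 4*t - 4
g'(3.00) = 22.00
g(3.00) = 8.00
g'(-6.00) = -1328.00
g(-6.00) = 2240.00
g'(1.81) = -0.73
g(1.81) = 0.08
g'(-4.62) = -674.30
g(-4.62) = 891.58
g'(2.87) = 16.94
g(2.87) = 5.48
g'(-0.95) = -15.96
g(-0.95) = -0.85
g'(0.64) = 3.97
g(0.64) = -1.09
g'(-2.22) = -112.22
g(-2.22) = 69.96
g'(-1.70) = -60.53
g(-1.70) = 25.87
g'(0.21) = 4.77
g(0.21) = -3.06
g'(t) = 4*t^3 - 12*t^2 + 6*t + 4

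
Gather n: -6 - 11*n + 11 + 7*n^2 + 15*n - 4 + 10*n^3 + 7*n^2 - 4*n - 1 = 10*n^3 + 14*n^2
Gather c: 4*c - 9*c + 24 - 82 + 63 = 5 - 5*c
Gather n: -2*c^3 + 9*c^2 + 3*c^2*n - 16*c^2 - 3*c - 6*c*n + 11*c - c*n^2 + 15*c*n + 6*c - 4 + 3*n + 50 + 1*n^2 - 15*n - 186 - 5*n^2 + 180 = -2*c^3 - 7*c^2 + 14*c + n^2*(-c - 4) + n*(3*c^2 + 9*c - 12) + 40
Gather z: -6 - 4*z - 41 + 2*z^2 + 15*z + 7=2*z^2 + 11*z - 40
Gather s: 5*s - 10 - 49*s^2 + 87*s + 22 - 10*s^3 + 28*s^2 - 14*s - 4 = -10*s^3 - 21*s^2 + 78*s + 8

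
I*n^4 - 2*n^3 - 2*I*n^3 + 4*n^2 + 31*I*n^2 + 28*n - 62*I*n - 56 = (n - 2)*(n - 4*I)*(n + 7*I)*(I*n + 1)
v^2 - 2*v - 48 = (v - 8)*(v + 6)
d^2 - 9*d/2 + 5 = (d - 5/2)*(d - 2)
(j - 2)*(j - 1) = j^2 - 3*j + 2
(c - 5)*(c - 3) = c^2 - 8*c + 15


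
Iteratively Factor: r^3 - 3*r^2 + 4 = (r - 2)*(r^2 - r - 2) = (r - 2)*(r + 1)*(r - 2)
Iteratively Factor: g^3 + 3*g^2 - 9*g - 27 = (g + 3)*(g^2 - 9) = (g + 3)^2*(g - 3)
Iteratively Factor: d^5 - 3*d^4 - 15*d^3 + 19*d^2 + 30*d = (d - 5)*(d^4 + 2*d^3 - 5*d^2 - 6*d) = (d - 5)*(d - 2)*(d^3 + 4*d^2 + 3*d) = (d - 5)*(d - 2)*(d + 1)*(d^2 + 3*d) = (d - 5)*(d - 2)*(d + 1)*(d + 3)*(d)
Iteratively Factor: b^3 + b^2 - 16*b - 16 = (b + 1)*(b^2 - 16) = (b + 1)*(b + 4)*(b - 4)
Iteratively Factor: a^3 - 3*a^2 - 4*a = (a + 1)*(a^2 - 4*a) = (a - 4)*(a + 1)*(a)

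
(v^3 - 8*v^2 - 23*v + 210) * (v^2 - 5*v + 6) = v^5 - 13*v^4 + 23*v^3 + 277*v^2 - 1188*v + 1260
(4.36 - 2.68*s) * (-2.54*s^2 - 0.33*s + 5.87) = 6.8072*s^3 - 10.19*s^2 - 17.1704*s + 25.5932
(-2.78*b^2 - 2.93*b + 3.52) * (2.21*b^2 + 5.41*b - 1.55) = -6.1438*b^4 - 21.5151*b^3 - 3.7631*b^2 + 23.5847*b - 5.456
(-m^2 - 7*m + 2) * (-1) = m^2 + 7*m - 2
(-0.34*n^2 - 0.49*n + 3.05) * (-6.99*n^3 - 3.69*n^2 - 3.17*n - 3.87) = 2.3766*n^5 + 4.6797*n^4 - 18.4336*n^3 - 8.3854*n^2 - 7.7722*n - 11.8035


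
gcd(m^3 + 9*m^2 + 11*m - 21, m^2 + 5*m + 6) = m + 3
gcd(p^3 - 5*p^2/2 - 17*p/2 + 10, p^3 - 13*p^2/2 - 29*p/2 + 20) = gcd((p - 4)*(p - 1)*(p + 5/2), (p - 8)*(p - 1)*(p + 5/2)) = p^2 + 3*p/2 - 5/2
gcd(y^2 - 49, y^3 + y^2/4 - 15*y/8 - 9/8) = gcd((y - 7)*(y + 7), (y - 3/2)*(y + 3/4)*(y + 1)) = 1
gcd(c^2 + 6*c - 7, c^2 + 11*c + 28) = c + 7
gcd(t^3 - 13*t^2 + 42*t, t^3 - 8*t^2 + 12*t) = t^2 - 6*t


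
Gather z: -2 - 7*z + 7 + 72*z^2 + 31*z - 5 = 72*z^2 + 24*z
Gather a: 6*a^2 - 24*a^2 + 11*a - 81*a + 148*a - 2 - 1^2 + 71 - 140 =-18*a^2 + 78*a - 72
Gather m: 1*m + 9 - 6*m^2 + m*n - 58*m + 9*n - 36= -6*m^2 + m*(n - 57) + 9*n - 27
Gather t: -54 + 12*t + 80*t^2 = 80*t^2 + 12*t - 54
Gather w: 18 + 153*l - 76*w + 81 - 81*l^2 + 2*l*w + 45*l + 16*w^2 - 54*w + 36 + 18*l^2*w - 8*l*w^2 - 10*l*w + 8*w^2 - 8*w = -81*l^2 + 198*l + w^2*(24 - 8*l) + w*(18*l^2 - 8*l - 138) + 135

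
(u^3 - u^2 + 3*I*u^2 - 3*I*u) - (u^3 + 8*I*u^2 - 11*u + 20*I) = -u^2 - 5*I*u^2 + 11*u - 3*I*u - 20*I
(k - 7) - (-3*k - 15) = 4*k + 8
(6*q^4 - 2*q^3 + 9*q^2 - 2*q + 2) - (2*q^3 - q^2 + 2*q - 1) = 6*q^4 - 4*q^3 + 10*q^2 - 4*q + 3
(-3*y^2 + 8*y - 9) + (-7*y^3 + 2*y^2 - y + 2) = -7*y^3 - y^2 + 7*y - 7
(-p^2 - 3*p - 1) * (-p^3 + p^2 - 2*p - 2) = p^5 + 2*p^4 + 7*p^2 + 8*p + 2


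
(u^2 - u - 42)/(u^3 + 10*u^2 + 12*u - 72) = (u - 7)/(u^2 + 4*u - 12)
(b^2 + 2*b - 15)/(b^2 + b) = (b^2 + 2*b - 15)/(b*(b + 1))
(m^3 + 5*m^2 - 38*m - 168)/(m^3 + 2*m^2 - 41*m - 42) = (m + 4)/(m + 1)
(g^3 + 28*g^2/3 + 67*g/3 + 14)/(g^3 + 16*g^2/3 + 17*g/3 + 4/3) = (3*g^2 + 25*g + 42)/(3*g^2 + 13*g + 4)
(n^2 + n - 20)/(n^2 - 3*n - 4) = (n + 5)/(n + 1)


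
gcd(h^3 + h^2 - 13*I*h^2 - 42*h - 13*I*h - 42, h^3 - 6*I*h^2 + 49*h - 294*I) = h^2 - 13*I*h - 42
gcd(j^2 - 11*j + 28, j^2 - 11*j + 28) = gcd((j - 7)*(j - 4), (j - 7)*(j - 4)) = j^2 - 11*j + 28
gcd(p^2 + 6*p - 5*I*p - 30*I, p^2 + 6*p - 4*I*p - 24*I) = p + 6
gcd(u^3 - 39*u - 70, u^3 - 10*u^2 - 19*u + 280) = u^2 - 2*u - 35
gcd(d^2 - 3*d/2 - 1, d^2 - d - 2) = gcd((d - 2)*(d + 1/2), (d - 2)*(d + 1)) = d - 2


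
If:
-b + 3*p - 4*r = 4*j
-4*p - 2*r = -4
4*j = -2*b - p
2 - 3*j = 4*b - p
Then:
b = 152/127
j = -94/127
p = 72/127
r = 110/127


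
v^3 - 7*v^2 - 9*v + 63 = (v - 7)*(v - 3)*(v + 3)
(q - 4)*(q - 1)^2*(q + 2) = q^4 - 4*q^3 - 3*q^2 + 14*q - 8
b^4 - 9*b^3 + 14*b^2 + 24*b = b*(b - 6)*(b - 4)*(b + 1)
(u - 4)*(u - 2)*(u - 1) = u^3 - 7*u^2 + 14*u - 8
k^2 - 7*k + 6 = (k - 6)*(k - 1)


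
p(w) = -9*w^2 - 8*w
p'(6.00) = -116.00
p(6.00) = -372.00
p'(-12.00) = 208.00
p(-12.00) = -1200.00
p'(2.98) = -61.64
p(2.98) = -103.76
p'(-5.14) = 84.52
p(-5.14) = -196.66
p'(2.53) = -53.54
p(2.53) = -77.85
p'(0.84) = -23.12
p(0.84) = -13.07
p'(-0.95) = 9.10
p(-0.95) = -0.52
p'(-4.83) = 78.94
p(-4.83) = -171.32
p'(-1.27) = 14.86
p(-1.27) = -4.36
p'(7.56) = -144.08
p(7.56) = -574.86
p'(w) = -18*w - 8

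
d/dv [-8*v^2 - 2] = -16*v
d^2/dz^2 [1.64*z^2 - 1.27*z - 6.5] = 3.28000000000000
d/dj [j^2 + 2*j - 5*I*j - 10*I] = 2*j + 2 - 5*I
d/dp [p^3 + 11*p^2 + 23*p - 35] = 3*p^2 + 22*p + 23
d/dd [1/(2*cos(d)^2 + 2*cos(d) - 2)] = (2*cos(d) + 1)*sin(d)/(2*(-sin(d)^2 + cos(d))^2)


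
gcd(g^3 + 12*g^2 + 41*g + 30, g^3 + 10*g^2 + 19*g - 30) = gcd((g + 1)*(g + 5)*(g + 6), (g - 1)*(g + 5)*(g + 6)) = g^2 + 11*g + 30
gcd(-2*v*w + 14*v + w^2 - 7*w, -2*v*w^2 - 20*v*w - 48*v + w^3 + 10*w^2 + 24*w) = 2*v - w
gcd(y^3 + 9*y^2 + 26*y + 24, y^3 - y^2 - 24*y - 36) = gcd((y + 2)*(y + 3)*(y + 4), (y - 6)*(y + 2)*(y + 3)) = y^2 + 5*y + 6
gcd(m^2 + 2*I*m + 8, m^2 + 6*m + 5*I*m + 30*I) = 1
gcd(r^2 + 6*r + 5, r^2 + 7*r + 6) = r + 1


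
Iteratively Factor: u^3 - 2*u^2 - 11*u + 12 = (u - 1)*(u^2 - u - 12) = (u - 4)*(u - 1)*(u + 3)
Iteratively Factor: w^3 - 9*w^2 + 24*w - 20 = (w - 2)*(w^2 - 7*w + 10) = (w - 2)^2*(w - 5)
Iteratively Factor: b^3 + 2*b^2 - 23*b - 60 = (b - 5)*(b^2 + 7*b + 12) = (b - 5)*(b + 4)*(b + 3)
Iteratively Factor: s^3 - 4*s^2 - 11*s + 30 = (s - 2)*(s^2 - 2*s - 15) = (s - 5)*(s - 2)*(s + 3)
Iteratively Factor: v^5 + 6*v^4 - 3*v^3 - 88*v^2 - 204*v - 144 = (v + 3)*(v^4 + 3*v^3 - 12*v^2 - 52*v - 48) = (v + 2)*(v + 3)*(v^3 + v^2 - 14*v - 24) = (v + 2)^2*(v + 3)*(v^2 - v - 12) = (v - 4)*(v + 2)^2*(v + 3)*(v + 3)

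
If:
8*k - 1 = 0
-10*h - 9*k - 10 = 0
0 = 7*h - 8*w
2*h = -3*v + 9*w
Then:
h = -89/80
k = 1/8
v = -4183/1920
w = -623/640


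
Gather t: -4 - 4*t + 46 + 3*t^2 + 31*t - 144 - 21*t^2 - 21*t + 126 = -18*t^2 + 6*t + 24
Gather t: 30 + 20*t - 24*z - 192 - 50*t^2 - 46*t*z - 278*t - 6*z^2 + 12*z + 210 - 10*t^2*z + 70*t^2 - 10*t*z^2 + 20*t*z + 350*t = t^2*(20 - 10*z) + t*(-10*z^2 - 26*z + 92) - 6*z^2 - 12*z + 48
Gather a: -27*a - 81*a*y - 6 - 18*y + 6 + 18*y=a*(-81*y - 27)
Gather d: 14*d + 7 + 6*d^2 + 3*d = 6*d^2 + 17*d + 7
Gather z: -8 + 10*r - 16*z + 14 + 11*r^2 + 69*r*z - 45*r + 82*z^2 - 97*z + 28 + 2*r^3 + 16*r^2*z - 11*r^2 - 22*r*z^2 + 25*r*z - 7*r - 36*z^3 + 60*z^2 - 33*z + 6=2*r^3 - 42*r - 36*z^3 + z^2*(142 - 22*r) + z*(16*r^2 + 94*r - 146) + 40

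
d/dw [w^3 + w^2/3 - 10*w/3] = 3*w^2 + 2*w/3 - 10/3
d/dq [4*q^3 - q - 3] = 12*q^2 - 1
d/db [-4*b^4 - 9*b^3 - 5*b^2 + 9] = b*(-16*b^2 - 27*b - 10)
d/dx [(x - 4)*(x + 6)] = 2*x + 2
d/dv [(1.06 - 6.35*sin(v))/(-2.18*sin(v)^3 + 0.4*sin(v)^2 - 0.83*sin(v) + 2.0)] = (-27.686*sin(v)^3 + 9.4724*sin(v)^2 - 0.848*sin(v) - 11.8202)*cos(v)/(4.7524*sin(v)^6 - 1.744*sin(v)^5 + 3.7788*sin(v)^4 - 9.384*sin(v)^3 + 2.2889*sin(v)^2 - 3.32*sin(v) + 4.0)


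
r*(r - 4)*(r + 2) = r^3 - 2*r^2 - 8*r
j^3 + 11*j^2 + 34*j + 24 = (j + 1)*(j + 4)*(j + 6)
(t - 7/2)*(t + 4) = t^2 + t/2 - 14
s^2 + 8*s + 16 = (s + 4)^2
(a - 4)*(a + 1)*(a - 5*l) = a^3 - 5*a^2*l - 3*a^2 + 15*a*l - 4*a + 20*l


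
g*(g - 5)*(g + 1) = g^3 - 4*g^2 - 5*g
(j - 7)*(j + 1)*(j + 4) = j^3 - 2*j^2 - 31*j - 28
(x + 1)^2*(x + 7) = x^3 + 9*x^2 + 15*x + 7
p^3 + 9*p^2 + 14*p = p*(p + 2)*(p + 7)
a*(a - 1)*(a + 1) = a^3 - a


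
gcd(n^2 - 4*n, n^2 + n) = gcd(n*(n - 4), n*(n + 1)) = n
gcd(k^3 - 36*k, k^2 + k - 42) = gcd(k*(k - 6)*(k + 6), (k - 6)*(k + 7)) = k - 6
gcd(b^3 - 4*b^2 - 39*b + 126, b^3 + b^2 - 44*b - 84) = b^2 - b - 42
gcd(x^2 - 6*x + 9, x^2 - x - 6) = x - 3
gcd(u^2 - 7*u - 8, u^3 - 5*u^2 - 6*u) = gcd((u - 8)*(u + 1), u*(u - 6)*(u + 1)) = u + 1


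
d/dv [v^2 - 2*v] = 2*v - 2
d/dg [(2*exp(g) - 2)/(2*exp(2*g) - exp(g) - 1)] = -4*exp(g)/(4*exp(2*g) + 4*exp(g) + 1)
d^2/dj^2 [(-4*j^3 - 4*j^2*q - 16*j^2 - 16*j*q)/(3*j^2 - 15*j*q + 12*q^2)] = 16*q*(-13*j^3*q - 12*j^3 + 36*j^2*q^2 + 24*j^2*q - 24*j*q^3 + 24*j*q^2 - 8*q^4 - 72*q^3)/(3*(j^6 - 15*j^5*q + 87*j^4*q^2 - 245*j^3*q^3 + 348*j^2*q^4 - 240*j*q^5 + 64*q^6))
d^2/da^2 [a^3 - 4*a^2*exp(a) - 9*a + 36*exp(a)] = -4*a^2*exp(a) - 16*a*exp(a) + 6*a + 28*exp(a)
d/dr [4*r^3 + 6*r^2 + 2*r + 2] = 12*r^2 + 12*r + 2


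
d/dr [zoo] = 0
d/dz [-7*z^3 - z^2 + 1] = z*(-21*z - 2)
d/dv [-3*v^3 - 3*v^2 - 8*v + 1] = -9*v^2 - 6*v - 8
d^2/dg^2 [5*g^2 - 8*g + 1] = 10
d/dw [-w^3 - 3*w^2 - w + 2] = -3*w^2 - 6*w - 1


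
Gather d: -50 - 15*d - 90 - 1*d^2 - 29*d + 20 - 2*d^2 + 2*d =-3*d^2 - 42*d - 120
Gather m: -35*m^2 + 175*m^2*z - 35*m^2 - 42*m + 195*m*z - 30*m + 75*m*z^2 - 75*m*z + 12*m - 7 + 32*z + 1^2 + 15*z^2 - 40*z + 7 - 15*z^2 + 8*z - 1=m^2*(175*z - 70) + m*(75*z^2 + 120*z - 60)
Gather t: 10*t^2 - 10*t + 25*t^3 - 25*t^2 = 25*t^3 - 15*t^2 - 10*t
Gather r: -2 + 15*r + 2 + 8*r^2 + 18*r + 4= 8*r^2 + 33*r + 4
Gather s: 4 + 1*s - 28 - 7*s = -6*s - 24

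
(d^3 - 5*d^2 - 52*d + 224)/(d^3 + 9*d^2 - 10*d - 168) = (d - 8)/(d + 6)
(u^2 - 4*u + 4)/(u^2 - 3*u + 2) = (u - 2)/(u - 1)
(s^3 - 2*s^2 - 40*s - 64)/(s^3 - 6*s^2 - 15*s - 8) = (s^2 + 6*s + 8)/(s^2 + 2*s + 1)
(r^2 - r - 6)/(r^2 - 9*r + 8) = (r^2 - r - 6)/(r^2 - 9*r + 8)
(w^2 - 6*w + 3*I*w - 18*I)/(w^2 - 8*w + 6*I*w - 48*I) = (w^2 + w*(-6 + 3*I) - 18*I)/(w^2 + w*(-8 + 6*I) - 48*I)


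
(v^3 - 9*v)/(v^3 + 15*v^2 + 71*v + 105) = v*(v - 3)/(v^2 + 12*v + 35)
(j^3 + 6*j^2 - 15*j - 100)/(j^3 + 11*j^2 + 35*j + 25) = (j - 4)/(j + 1)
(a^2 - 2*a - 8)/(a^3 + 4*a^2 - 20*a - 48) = 1/(a + 6)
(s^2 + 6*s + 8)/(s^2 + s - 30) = (s^2 + 6*s + 8)/(s^2 + s - 30)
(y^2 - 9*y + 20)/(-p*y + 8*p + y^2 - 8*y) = (-y^2 + 9*y - 20)/(p*y - 8*p - y^2 + 8*y)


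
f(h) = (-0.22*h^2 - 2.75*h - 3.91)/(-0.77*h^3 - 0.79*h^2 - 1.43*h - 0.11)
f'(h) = (-0.44*h - 2.75)/(-0.77*h^3 - 0.79*h^2 - 1.43*h - 0.11) + (-0.22*h^2 - 2.75*h - 3.91)*(2.31*h^2 + 1.58*h + 1.43)/(-0.77*h^3 - 0.79*h^2 - 1.43*h - 0.11)^2 = (-0.1694*h^4 - 4.235*h^3 - 10.89*h^2 - 6.1294*h - 5.2888)/(0.5929*h^6 + 1.2166*h^5 + 2.8263*h^4 + 2.4288*h^3 + 2.2187*h^2 + 0.3146*h + 0.0121)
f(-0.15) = -39.21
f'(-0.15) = -576.56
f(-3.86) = 0.09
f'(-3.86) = 0.04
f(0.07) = 19.15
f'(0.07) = -125.78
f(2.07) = 0.79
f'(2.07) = -0.60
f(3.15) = 0.40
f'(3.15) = -0.21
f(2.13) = 0.76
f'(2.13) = -0.56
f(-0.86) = -1.67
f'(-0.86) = -5.20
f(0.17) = 11.55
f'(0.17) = -46.24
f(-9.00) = 0.01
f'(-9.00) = 0.00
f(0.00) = 35.55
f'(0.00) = -437.09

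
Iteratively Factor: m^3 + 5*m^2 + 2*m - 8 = (m - 1)*(m^2 + 6*m + 8) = (m - 1)*(m + 2)*(m + 4)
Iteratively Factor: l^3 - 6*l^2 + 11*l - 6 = (l - 2)*(l^2 - 4*l + 3) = (l - 2)*(l - 1)*(l - 3)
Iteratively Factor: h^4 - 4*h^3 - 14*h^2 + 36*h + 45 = (h - 5)*(h^3 + h^2 - 9*h - 9) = (h - 5)*(h + 3)*(h^2 - 2*h - 3) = (h - 5)*(h - 3)*(h + 3)*(h + 1)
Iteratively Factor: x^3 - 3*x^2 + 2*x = (x)*(x^2 - 3*x + 2) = x*(x - 2)*(x - 1)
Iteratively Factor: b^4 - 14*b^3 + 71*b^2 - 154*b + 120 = (b - 5)*(b^3 - 9*b^2 + 26*b - 24) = (b - 5)*(b - 4)*(b^2 - 5*b + 6) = (b - 5)*(b - 4)*(b - 3)*(b - 2)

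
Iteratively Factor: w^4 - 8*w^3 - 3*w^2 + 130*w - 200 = (w - 2)*(w^3 - 6*w^2 - 15*w + 100) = (w - 5)*(w - 2)*(w^2 - w - 20) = (w - 5)*(w - 2)*(w + 4)*(w - 5)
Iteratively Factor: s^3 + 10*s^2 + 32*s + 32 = (s + 2)*(s^2 + 8*s + 16) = (s + 2)*(s + 4)*(s + 4)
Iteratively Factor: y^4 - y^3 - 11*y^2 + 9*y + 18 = (y - 3)*(y^3 + 2*y^2 - 5*y - 6) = (y - 3)*(y + 3)*(y^2 - y - 2) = (y - 3)*(y + 1)*(y + 3)*(y - 2)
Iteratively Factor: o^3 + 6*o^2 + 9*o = (o)*(o^2 + 6*o + 9) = o*(o + 3)*(o + 3)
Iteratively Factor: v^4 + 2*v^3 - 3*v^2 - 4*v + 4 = (v + 2)*(v^3 - 3*v + 2) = (v - 1)*(v + 2)*(v^2 + v - 2) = (v - 1)^2*(v + 2)*(v + 2)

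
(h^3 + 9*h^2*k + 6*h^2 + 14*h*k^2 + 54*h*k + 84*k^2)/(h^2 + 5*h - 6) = (h^2 + 9*h*k + 14*k^2)/(h - 1)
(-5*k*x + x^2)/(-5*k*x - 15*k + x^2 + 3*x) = x/(x + 3)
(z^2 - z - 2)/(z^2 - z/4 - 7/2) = 4*(z + 1)/(4*z + 7)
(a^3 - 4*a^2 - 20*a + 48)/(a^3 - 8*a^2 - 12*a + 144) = (a - 2)/(a - 6)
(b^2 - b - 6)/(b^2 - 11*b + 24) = (b + 2)/(b - 8)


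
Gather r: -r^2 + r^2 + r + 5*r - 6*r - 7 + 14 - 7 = 0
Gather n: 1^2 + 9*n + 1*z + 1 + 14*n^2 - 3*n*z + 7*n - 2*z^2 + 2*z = 14*n^2 + n*(16 - 3*z) - 2*z^2 + 3*z + 2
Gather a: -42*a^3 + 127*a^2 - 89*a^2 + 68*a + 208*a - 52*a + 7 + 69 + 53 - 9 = -42*a^3 + 38*a^2 + 224*a + 120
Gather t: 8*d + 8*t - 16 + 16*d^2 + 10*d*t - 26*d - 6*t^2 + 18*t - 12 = 16*d^2 - 18*d - 6*t^2 + t*(10*d + 26) - 28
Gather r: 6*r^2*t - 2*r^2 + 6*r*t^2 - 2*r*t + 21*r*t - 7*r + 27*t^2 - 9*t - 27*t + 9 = r^2*(6*t - 2) + r*(6*t^2 + 19*t - 7) + 27*t^2 - 36*t + 9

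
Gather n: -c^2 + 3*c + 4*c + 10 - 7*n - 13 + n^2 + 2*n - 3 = -c^2 + 7*c + n^2 - 5*n - 6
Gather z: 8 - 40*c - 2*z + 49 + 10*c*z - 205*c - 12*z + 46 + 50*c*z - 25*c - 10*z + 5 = -270*c + z*(60*c - 24) + 108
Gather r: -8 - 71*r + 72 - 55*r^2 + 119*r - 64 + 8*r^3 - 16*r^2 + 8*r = 8*r^3 - 71*r^2 + 56*r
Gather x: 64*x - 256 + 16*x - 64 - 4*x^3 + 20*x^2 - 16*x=-4*x^3 + 20*x^2 + 64*x - 320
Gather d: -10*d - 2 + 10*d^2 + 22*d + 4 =10*d^2 + 12*d + 2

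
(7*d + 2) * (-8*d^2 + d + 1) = -56*d^3 - 9*d^2 + 9*d + 2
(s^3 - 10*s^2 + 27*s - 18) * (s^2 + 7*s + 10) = s^5 - 3*s^4 - 33*s^3 + 71*s^2 + 144*s - 180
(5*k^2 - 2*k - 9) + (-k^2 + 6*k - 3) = 4*k^2 + 4*k - 12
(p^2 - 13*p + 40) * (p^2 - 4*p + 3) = p^4 - 17*p^3 + 95*p^2 - 199*p + 120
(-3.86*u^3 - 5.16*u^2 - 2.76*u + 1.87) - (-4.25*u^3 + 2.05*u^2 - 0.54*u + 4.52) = 0.39*u^3 - 7.21*u^2 - 2.22*u - 2.65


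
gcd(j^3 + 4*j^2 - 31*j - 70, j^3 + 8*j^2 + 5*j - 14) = j^2 + 9*j + 14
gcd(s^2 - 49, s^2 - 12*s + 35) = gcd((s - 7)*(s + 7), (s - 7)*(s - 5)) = s - 7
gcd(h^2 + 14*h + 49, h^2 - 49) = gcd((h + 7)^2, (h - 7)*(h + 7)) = h + 7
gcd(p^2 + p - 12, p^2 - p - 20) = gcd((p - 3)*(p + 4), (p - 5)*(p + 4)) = p + 4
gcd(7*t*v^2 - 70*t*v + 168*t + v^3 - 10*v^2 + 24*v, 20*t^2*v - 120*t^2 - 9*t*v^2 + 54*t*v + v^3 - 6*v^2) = v - 6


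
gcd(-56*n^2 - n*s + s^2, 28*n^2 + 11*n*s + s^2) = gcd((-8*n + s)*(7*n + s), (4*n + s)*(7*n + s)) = 7*n + s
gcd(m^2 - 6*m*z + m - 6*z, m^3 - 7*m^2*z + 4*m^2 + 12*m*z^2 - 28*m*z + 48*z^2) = 1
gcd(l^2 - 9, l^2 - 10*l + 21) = l - 3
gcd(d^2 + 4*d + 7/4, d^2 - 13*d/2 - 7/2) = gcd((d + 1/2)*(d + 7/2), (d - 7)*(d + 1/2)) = d + 1/2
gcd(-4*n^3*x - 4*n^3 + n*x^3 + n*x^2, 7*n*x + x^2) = 1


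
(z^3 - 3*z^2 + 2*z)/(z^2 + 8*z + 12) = z*(z^2 - 3*z + 2)/(z^2 + 8*z + 12)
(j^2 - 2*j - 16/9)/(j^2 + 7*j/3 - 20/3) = (9*j^2 - 18*j - 16)/(3*(3*j^2 + 7*j - 20))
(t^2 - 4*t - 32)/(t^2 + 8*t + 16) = (t - 8)/(t + 4)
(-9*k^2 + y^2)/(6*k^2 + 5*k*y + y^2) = (-3*k + y)/(2*k + y)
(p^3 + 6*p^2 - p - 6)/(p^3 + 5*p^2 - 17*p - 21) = (p^2 + 5*p - 6)/(p^2 + 4*p - 21)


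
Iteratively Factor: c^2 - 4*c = (c - 4)*(c)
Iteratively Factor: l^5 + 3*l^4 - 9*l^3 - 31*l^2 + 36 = (l - 3)*(l^4 + 6*l^3 + 9*l^2 - 4*l - 12) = (l - 3)*(l + 3)*(l^3 + 3*l^2 - 4) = (l - 3)*(l + 2)*(l + 3)*(l^2 + l - 2) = (l - 3)*(l + 2)^2*(l + 3)*(l - 1)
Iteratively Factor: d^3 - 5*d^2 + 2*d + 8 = (d - 2)*(d^2 - 3*d - 4) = (d - 2)*(d + 1)*(d - 4)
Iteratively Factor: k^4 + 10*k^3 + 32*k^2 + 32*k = (k + 4)*(k^3 + 6*k^2 + 8*k) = (k + 2)*(k + 4)*(k^2 + 4*k) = k*(k + 2)*(k + 4)*(k + 4)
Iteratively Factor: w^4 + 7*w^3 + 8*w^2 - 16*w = (w + 4)*(w^3 + 3*w^2 - 4*w) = (w - 1)*(w + 4)*(w^2 + 4*w) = w*(w - 1)*(w + 4)*(w + 4)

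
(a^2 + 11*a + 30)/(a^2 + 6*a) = (a + 5)/a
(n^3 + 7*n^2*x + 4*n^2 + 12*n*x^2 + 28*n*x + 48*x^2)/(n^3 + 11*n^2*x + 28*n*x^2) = (n^2 + 3*n*x + 4*n + 12*x)/(n*(n + 7*x))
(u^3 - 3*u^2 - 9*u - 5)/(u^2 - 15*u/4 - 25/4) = 4*(u^2 + 2*u + 1)/(4*u + 5)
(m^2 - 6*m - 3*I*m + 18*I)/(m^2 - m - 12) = (-m^2 + 6*m + 3*I*m - 18*I)/(-m^2 + m + 12)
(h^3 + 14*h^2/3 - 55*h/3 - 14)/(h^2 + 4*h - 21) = h + 2/3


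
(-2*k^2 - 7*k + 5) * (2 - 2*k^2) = 4*k^4 + 14*k^3 - 14*k^2 - 14*k + 10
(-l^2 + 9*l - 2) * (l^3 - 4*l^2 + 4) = -l^5 + 13*l^4 - 38*l^3 + 4*l^2 + 36*l - 8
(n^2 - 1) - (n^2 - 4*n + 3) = 4*n - 4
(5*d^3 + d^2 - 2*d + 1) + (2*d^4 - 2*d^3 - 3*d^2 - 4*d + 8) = 2*d^4 + 3*d^3 - 2*d^2 - 6*d + 9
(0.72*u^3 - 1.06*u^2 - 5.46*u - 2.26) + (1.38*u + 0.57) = 0.72*u^3 - 1.06*u^2 - 4.08*u - 1.69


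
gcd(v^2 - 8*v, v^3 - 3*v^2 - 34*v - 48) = v - 8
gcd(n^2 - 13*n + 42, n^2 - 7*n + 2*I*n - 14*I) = n - 7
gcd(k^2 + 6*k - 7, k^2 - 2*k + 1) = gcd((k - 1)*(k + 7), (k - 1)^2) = k - 1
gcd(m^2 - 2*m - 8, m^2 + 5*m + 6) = m + 2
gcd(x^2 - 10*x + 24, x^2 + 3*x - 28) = x - 4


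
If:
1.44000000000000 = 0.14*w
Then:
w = 10.29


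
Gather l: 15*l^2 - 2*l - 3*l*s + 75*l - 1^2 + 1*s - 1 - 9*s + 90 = 15*l^2 + l*(73 - 3*s) - 8*s + 88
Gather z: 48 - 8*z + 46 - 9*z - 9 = 85 - 17*z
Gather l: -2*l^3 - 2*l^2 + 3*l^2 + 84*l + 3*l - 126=-2*l^3 + l^2 + 87*l - 126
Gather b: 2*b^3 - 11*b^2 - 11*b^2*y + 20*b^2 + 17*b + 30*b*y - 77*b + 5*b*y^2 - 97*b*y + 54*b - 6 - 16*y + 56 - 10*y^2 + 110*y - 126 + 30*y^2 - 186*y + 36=2*b^3 + b^2*(9 - 11*y) + b*(5*y^2 - 67*y - 6) + 20*y^2 - 92*y - 40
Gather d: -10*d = -10*d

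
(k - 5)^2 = k^2 - 10*k + 25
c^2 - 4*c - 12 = (c - 6)*(c + 2)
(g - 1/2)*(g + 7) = g^2 + 13*g/2 - 7/2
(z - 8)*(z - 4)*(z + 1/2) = z^3 - 23*z^2/2 + 26*z + 16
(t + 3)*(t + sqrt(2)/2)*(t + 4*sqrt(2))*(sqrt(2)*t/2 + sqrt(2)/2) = sqrt(2)*t^4/2 + 2*sqrt(2)*t^3 + 9*t^3/2 + 7*sqrt(2)*t^2/2 + 18*t^2 + 8*sqrt(2)*t + 27*t/2 + 6*sqrt(2)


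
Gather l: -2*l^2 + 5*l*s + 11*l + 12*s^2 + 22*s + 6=-2*l^2 + l*(5*s + 11) + 12*s^2 + 22*s + 6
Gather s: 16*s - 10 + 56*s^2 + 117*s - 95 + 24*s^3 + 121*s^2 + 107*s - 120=24*s^3 + 177*s^2 + 240*s - 225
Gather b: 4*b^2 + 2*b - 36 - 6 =4*b^2 + 2*b - 42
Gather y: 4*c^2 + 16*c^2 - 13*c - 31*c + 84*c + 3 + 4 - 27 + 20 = 20*c^2 + 40*c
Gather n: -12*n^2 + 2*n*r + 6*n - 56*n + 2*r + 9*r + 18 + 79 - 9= -12*n^2 + n*(2*r - 50) + 11*r + 88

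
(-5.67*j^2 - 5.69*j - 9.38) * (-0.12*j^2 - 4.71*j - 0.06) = 0.6804*j^4 + 27.3885*j^3 + 28.2657*j^2 + 44.5212*j + 0.5628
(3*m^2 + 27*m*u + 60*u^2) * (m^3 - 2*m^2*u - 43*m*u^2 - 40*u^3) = 3*m^5 + 21*m^4*u - 123*m^3*u^2 - 1401*m^2*u^3 - 3660*m*u^4 - 2400*u^5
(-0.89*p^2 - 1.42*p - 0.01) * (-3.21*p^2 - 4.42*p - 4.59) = 2.8569*p^4 + 8.492*p^3 + 10.3936*p^2 + 6.562*p + 0.0459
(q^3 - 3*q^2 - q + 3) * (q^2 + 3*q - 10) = q^5 - 20*q^3 + 30*q^2 + 19*q - 30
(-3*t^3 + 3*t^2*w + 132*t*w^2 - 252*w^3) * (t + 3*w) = -3*t^4 - 6*t^3*w + 141*t^2*w^2 + 144*t*w^3 - 756*w^4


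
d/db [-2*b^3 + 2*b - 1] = 2 - 6*b^2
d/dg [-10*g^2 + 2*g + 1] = 2 - 20*g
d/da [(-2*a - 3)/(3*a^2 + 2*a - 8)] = 2*(3*a^2 + 9*a + 11)/(9*a^4 + 12*a^3 - 44*a^2 - 32*a + 64)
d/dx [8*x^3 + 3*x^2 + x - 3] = 24*x^2 + 6*x + 1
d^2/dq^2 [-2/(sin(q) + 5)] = 2*(sin(q)^2 - 5*sin(q) - 2)/(sin(q) + 5)^3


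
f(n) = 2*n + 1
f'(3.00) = 2.00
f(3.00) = 7.00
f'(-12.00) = 2.00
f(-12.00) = -23.00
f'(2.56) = 2.00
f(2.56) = 6.12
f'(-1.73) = 2.00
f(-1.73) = -2.46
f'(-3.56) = 2.00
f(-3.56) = -6.12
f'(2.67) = 2.00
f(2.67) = 6.34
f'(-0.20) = 2.00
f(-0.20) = 0.60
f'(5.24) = 2.00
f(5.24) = 11.48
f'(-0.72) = 2.00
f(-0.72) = -0.44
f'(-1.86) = 2.00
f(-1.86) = -2.72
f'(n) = 2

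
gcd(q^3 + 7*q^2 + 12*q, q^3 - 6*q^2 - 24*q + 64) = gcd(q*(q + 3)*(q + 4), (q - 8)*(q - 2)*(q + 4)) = q + 4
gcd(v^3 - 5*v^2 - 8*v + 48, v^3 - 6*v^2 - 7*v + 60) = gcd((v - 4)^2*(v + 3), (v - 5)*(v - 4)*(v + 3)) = v^2 - v - 12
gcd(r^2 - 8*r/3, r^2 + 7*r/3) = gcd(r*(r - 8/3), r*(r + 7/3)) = r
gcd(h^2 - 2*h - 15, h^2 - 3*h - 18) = h + 3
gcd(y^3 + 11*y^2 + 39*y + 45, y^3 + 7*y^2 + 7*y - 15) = y^2 + 8*y + 15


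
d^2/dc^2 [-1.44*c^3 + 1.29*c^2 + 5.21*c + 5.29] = 2.58 - 8.64*c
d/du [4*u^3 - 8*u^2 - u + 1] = 12*u^2 - 16*u - 1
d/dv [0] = 0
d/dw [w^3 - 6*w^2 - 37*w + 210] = 3*w^2 - 12*w - 37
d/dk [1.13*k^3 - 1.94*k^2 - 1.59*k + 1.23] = 3.39*k^2 - 3.88*k - 1.59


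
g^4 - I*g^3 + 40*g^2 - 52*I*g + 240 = (g - 5*I)*(g - 4*I)*(g + 2*I)*(g + 6*I)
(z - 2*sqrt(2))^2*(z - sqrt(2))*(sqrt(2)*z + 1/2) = sqrt(2)*z^4 - 19*z^3/2 + 27*sqrt(2)*z^2/2 - 8*z - 4*sqrt(2)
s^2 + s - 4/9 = (s - 1/3)*(s + 4/3)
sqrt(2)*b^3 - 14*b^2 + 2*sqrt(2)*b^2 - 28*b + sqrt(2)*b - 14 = (b + 1)*(b - 7*sqrt(2))*(sqrt(2)*b + sqrt(2))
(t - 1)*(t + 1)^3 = t^4 + 2*t^3 - 2*t - 1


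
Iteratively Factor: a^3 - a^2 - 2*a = (a + 1)*(a^2 - 2*a) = a*(a + 1)*(a - 2)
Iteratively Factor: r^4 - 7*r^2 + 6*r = (r - 2)*(r^3 + 2*r^2 - 3*r) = (r - 2)*(r + 3)*(r^2 - r) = (r - 2)*(r - 1)*(r + 3)*(r)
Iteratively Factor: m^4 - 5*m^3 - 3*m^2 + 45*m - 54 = (m + 3)*(m^3 - 8*m^2 + 21*m - 18) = (m - 3)*(m + 3)*(m^2 - 5*m + 6) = (m - 3)*(m - 2)*(m + 3)*(m - 3)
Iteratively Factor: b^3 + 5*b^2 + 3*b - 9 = (b + 3)*(b^2 + 2*b - 3) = (b + 3)^2*(b - 1)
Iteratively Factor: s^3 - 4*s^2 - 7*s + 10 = (s + 2)*(s^2 - 6*s + 5) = (s - 5)*(s + 2)*(s - 1)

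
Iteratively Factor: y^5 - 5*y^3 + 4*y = (y - 1)*(y^4 + y^3 - 4*y^2 - 4*y) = y*(y - 1)*(y^3 + y^2 - 4*y - 4) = y*(y - 1)*(y + 2)*(y^2 - y - 2) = y*(y - 2)*(y - 1)*(y + 2)*(y + 1)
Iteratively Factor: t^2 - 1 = (t - 1)*(t + 1)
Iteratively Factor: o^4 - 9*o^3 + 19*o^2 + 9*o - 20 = (o - 5)*(o^3 - 4*o^2 - o + 4) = (o - 5)*(o - 1)*(o^2 - 3*o - 4) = (o - 5)*(o - 4)*(o - 1)*(o + 1)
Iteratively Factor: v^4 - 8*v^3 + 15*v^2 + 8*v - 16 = (v - 4)*(v^3 - 4*v^2 - v + 4) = (v - 4)^2*(v^2 - 1) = (v - 4)^2*(v - 1)*(v + 1)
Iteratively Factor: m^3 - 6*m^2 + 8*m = (m - 4)*(m^2 - 2*m) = (m - 4)*(m - 2)*(m)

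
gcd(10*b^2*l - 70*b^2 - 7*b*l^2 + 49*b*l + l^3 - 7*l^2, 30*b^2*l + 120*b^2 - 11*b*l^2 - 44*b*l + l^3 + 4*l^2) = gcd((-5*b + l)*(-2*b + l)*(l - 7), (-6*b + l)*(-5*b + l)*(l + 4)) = 5*b - l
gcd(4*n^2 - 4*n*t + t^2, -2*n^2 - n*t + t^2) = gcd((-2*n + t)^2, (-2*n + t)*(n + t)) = -2*n + t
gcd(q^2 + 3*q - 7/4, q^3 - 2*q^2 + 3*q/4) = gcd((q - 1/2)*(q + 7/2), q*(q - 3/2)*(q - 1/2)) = q - 1/2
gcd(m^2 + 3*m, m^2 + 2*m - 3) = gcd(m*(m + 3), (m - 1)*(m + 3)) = m + 3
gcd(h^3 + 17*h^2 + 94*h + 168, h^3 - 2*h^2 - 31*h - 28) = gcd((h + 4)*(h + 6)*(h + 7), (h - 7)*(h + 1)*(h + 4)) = h + 4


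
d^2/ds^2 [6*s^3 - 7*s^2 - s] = 36*s - 14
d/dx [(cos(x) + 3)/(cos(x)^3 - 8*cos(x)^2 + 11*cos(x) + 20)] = (-93*cos(x) + cos(2*x) + cos(3*x) + 27)*sin(x)/(2*(cos(x)^3 - 8*cos(x)^2 + 11*cos(x) + 20)^2)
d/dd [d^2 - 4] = 2*d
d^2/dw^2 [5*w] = 0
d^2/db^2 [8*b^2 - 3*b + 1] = 16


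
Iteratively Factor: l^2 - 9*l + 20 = (l - 4)*(l - 5)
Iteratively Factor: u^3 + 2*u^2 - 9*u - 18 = (u + 3)*(u^2 - u - 6) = (u - 3)*(u + 3)*(u + 2)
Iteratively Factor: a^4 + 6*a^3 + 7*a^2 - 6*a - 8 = (a + 2)*(a^3 + 4*a^2 - a - 4) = (a + 2)*(a + 4)*(a^2 - 1) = (a - 1)*(a + 2)*(a + 4)*(a + 1)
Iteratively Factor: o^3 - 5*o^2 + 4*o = (o - 4)*(o^2 - o) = o*(o - 4)*(o - 1)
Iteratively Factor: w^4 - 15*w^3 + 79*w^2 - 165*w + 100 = (w - 1)*(w^3 - 14*w^2 + 65*w - 100) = (w - 4)*(w - 1)*(w^2 - 10*w + 25) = (w - 5)*(w - 4)*(w - 1)*(w - 5)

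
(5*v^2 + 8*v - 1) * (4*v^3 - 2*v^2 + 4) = 20*v^5 + 22*v^4 - 20*v^3 + 22*v^2 + 32*v - 4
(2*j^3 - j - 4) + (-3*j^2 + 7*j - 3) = 2*j^3 - 3*j^2 + 6*j - 7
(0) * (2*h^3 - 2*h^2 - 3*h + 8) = 0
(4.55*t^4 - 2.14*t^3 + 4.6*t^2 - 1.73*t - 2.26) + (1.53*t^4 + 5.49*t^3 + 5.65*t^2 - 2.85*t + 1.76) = 6.08*t^4 + 3.35*t^3 + 10.25*t^2 - 4.58*t - 0.5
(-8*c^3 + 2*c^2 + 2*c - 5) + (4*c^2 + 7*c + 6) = -8*c^3 + 6*c^2 + 9*c + 1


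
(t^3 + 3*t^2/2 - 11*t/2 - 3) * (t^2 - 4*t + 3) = t^5 - 5*t^4/2 - 17*t^3/2 + 47*t^2/2 - 9*t/2 - 9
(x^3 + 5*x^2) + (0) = x^3 + 5*x^2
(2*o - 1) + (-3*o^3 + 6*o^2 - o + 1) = -3*o^3 + 6*o^2 + o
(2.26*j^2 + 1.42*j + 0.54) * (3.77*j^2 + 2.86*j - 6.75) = 8.5202*j^4 + 11.817*j^3 - 9.158*j^2 - 8.0406*j - 3.645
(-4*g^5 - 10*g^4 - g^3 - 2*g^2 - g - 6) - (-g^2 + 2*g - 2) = -4*g^5 - 10*g^4 - g^3 - g^2 - 3*g - 4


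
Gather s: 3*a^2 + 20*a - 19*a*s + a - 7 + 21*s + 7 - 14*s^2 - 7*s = 3*a^2 + 21*a - 14*s^2 + s*(14 - 19*a)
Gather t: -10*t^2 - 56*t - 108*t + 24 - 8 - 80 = -10*t^2 - 164*t - 64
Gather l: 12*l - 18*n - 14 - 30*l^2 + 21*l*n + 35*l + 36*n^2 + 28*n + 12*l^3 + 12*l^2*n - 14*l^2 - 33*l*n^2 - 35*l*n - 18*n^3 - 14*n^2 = 12*l^3 + l^2*(12*n - 44) + l*(-33*n^2 - 14*n + 47) - 18*n^3 + 22*n^2 + 10*n - 14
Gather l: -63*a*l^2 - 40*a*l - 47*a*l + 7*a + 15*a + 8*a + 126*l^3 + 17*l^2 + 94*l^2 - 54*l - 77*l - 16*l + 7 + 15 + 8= 30*a + 126*l^3 + l^2*(111 - 63*a) + l*(-87*a - 147) + 30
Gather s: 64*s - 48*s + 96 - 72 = 16*s + 24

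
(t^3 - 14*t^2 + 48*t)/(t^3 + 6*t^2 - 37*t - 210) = t*(t - 8)/(t^2 + 12*t + 35)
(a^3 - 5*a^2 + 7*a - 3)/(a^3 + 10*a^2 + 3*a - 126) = (a^2 - 2*a + 1)/(a^2 + 13*a + 42)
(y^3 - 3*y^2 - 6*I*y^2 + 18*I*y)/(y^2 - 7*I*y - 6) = y*(y - 3)/(y - I)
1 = 1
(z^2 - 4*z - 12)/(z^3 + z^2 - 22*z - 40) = (z - 6)/(z^2 - z - 20)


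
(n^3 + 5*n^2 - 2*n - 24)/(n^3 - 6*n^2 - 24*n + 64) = (n + 3)/(n - 8)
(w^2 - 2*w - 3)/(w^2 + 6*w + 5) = (w - 3)/(w + 5)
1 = 1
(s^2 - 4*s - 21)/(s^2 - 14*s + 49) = (s + 3)/(s - 7)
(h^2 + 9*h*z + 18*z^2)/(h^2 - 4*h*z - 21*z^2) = (-h - 6*z)/(-h + 7*z)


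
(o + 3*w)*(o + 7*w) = o^2 + 10*o*w + 21*w^2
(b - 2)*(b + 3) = b^2 + b - 6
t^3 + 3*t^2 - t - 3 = (t - 1)*(t + 1)*(t + 3)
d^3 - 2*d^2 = d^2*(d - 2)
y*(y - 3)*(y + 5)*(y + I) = y^4 + 2*y^3 + I*y^3 - 15*y^2 + 2*I*y^2 - 15*I*y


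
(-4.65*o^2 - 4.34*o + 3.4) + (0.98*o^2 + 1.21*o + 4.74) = -3.67*o^2 - 3.13*o + 8.14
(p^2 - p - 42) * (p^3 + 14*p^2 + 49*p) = p^5 + 13*p^4 - 7*p^3 - 637*p^2 - 2058*p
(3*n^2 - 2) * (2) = 6*n^2 - 4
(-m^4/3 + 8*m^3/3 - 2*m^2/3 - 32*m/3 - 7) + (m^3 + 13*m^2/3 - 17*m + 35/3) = -m^4/3 + 11*m^3/3 + 11*m^2/3 - 83*m/3 + 14/3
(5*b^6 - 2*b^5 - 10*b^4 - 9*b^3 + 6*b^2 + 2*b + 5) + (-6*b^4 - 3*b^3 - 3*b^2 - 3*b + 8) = 5*b^6 - 2*b^5 - 16*b^4 - 12*b^3 + 3*b^2 - b + 13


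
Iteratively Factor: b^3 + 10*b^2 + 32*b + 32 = (b + 4)*(b^2 + 6*b + 8) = (b + 4)^2*(b + 2)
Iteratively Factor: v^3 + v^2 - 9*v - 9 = (v + 3)*(v^2 - 2*v - 3) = (v + 1)*(v + 3)*(v - 3)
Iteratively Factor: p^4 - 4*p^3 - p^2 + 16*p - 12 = (p + 2)*(p^3 - 6*p^2 + 11*p - 6) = (p - 1)*(p + 2)*(p^2 - 5*p + 6) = (p - 2)*(p - 1)*(p + 2)*(p - 3)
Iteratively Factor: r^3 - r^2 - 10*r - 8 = (r + 1)*(r^2 - 2*r - 8) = (r - 4)*(r + 1)*(r + 2)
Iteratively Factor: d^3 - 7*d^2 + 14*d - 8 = (d - 1)*(d^2 - 6*d + 8) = (d - 4)*(d - 1)*(d - 2)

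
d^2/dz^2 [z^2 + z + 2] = 2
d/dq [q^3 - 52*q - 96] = 3*q^2 - 52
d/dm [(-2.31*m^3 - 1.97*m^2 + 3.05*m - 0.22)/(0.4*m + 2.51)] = (-1.848*m^3 - 18.1823*m^2 - 9.8894*m + 7.7435)/(0.16*m^2 + 2.008*m + 6.3001)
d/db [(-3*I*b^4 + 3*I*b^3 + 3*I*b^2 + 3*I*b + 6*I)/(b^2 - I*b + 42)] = 3*I*(-(2*b - I)*(-b^4 + b^3 + b^2 + b + 2) + (b^2 - I*b + 42)*(-4*b^3 + 3*b^2 + 2*b + 1))/(b^2 - I*b + 42)^2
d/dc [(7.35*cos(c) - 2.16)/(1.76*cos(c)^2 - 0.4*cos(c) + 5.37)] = (12.936*cos(c)^2 - 7.6032*cos(c) - 38.6055)*sin(c)/(3.0976*cos(c)^4 - 1.408*cos(c)^3 + 19.0624*cos(c)^2 - 4.296*cos(c) + 28.8369)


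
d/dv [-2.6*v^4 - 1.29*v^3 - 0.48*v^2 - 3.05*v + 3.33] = -10.4*v^3 - 3.87*v^2 - 0.96*v - 3.05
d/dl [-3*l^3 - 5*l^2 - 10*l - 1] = -9*l^2 - 10*l - 10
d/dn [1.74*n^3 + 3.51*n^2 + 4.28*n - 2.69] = 5.22*n^2 + 7.02*n + 4.28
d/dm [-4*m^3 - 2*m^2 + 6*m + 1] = -12*m^2 - 4*m + 6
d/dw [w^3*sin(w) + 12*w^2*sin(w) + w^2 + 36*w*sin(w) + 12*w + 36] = w^3*cos(w) + 3*w^2*sin(w) + 12*w^2*cos(w) + 24*w*sin(w) + 36*w*cos(w) + 2*w + 36*sin(w) + 12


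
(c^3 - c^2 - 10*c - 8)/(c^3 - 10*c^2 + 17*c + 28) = (c + 2)/(c - 7)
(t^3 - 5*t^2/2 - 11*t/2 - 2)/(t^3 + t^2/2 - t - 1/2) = (t - 4)/(t - 1)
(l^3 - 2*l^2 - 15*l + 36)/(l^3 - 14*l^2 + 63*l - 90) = (l^2 + l - 12)/(l^2 - 11*l + 30)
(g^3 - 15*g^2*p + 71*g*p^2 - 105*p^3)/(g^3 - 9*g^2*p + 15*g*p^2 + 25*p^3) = (-g^2 + 10*g*p - 21*p^2)/(-g^2 + 4*g*p + 5*p^2)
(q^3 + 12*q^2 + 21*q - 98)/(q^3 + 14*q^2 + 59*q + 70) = (q^2 + 5*q - 14)/(q^2 + 7*q + 10)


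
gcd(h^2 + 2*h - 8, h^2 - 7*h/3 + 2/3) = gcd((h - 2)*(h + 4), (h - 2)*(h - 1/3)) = h - 2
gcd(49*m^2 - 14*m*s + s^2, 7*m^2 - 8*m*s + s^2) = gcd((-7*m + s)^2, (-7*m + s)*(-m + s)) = -7*m + s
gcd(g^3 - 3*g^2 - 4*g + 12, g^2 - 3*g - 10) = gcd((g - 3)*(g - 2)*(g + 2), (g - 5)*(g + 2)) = g + 2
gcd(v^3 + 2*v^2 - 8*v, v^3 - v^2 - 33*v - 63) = 1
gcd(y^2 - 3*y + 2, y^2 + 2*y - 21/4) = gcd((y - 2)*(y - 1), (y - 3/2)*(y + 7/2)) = 1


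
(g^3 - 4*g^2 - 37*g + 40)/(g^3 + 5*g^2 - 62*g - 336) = (g^2 + 4*g - 5)/(g^2 + 13*g + 42)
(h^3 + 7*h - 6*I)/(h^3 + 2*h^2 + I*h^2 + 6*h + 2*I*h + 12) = (h - I)/(h + 2)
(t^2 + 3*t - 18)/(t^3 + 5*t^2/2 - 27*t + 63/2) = 2*(t + 6)/(2*t^2 + 11*t - 21)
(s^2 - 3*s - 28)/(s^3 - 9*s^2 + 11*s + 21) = (s + 4)/(s^2 - 2*s - 3)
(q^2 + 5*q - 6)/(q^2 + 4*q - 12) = (q - 1)/(q - 2)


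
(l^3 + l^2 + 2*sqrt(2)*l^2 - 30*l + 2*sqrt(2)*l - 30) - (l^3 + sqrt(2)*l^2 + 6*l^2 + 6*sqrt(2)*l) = -5*l^2 + sqrt(2)*l^2 - 30*l - 4*sqrt(2)*l - 30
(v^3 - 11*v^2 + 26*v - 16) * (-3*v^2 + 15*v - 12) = -3*v^5 + 48*v^4 - 255*v^3 + 570*v^2 - 552*v + 192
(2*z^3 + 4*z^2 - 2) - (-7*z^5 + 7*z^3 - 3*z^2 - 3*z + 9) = 7*z^5 - 5*z^3 + 7*z^2 + 3*z - 11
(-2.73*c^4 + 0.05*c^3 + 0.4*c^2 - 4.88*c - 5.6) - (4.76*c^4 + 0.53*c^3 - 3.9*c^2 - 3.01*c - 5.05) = -7.49*c^4 - 0.48*c^3 + 4.3*c^2 - 1.87*c - 0.55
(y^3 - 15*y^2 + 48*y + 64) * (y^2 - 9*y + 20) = y^5 - 24*y^4 + 203*y^3 - 668*y^2 + 384*y + 1280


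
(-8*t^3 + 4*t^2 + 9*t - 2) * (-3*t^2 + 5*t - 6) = 24*t^5 - 52*t^4 + 41*t^3 + 27*t^2 - 64*t + 12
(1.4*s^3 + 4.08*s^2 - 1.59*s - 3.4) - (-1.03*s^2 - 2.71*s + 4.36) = 1.4*s^3 + 5.11*s^2 + 1.12*s - 7.76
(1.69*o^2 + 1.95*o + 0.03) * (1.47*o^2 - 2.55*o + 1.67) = 2.4843*o^4 - 1.443*o^3 - 2.1061*o^2 + 3.18*o + 0.0501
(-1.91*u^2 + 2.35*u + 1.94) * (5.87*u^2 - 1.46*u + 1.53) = -11.2117*u^4 + 16.5831*u^3 + 5.0345*u^2 + 0.763100000000001*u + 2.9682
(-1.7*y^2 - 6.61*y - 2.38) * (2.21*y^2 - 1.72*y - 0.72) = -3.757*y^4 - 11.6841*y^3 + 7.3334*y^2 + 8.8528*y + 1.7136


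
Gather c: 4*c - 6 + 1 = 4*c - 5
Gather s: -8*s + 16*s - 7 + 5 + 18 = 8*s + 16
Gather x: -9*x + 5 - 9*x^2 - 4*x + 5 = -9*x^2 - 13*x + 10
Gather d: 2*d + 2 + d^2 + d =d^2 + 3*d + 2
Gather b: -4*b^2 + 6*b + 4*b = -4*b^2 + 10*b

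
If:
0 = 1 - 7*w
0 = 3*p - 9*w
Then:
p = 3/7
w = 1/7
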